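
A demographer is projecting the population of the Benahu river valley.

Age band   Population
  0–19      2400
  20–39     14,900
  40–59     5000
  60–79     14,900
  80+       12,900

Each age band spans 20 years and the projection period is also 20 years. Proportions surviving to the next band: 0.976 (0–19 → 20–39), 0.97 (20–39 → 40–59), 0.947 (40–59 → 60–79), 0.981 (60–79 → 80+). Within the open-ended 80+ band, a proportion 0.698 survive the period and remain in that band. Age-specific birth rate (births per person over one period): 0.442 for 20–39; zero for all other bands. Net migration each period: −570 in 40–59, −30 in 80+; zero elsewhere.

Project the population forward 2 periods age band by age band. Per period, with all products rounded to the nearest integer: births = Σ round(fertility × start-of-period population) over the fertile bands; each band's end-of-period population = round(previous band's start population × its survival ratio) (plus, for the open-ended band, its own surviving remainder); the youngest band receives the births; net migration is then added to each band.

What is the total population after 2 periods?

Period 1.
Births: 14900 × 0.442 = 6586
20–39: 2400 × 0.976 = 2342
40–59: 14900 × 0.97 = 14453
60–79: 5000 × 0.947 = 4735
80+: 14900 × 0.981 + 12900 × 0.698 = 14617 + 9004 = 23621
Net migration: 40–59 − 570 → 13883; 80+ − 30 → 23591
Giving 6586 / 2342 / 13883 / 4735 / 23591.
Period 2.
Births: 2342 × 0.442 = 1035
20–39: 6586 × 0.976 = 6428
40–59: 2342 × 0.97 = 2272
60–79: 13883 × 0.947 = 13147
80+: 4735 × 0.981 + 23591 × 0.698 = 4645 + 16467 = 21112
Net migration: 40–59 − 570 → 1702; 80+ − 30 → 21082
Giving 1035 / 6428 / 1702 / 13147 / 21082.
Total after period 2: 1035 + 6428 + 1702 + 13147 + 21082 = 43394

43394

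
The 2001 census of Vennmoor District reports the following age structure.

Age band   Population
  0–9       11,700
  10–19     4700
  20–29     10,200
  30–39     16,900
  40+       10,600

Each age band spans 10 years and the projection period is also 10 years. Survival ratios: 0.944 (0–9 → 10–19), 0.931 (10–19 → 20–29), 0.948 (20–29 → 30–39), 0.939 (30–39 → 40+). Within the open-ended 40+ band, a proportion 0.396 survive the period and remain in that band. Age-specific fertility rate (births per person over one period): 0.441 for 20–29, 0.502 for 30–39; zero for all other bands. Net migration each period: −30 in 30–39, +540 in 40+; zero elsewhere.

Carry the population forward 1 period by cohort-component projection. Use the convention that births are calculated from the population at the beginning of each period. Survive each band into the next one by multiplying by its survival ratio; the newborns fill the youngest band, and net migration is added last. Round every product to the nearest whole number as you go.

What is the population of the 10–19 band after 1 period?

11045

[period 1]
Births: 10200 × 0.441 = 4498, 16900 × 0.502 = 8484 ⇒ total 12982
10–19: 11700 × 0.944 = 11045
20–29: 4700 × 0.931 = 4376
30–39: 10200 × 0.948 = 9670
40+: 16900 × 0.939 + 10600 × 0.396 = 15869 + 4198 = 20067
Net migration: 30–39 − 30 → 9640; 40+ + 540 → 20607
→ [12982, 11045, 4376, 9640, 20607]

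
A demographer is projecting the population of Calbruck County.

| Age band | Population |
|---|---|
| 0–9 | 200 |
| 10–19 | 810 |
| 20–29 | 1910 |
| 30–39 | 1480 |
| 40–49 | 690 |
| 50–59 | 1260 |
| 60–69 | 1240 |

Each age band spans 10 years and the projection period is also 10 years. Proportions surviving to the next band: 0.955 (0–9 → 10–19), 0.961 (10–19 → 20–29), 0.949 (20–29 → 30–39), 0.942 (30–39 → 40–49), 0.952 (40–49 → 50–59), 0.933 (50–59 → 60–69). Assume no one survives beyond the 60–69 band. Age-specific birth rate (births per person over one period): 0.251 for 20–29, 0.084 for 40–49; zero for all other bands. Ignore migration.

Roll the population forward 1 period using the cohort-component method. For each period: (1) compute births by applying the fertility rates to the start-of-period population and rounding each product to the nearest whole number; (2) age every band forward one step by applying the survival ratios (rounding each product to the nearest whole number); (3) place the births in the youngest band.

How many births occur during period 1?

— Period 1 —
Births: 1910 * 0.251 = 479  |  690 * 0.084 = 58 ⇒ total 537
10–19: 200 * 0.955 = 191
20–29: 810 * 0.961 = 778
30–39: 1910 * 0.949 = 1813
40–49: 1480 * 0.942 = 1394
50–59: 690 * 0.952 = 657
60–69: 1260 * 0.933 = 1176
→ [537, 191, 778, 1813, 1394, 657, 1176]

537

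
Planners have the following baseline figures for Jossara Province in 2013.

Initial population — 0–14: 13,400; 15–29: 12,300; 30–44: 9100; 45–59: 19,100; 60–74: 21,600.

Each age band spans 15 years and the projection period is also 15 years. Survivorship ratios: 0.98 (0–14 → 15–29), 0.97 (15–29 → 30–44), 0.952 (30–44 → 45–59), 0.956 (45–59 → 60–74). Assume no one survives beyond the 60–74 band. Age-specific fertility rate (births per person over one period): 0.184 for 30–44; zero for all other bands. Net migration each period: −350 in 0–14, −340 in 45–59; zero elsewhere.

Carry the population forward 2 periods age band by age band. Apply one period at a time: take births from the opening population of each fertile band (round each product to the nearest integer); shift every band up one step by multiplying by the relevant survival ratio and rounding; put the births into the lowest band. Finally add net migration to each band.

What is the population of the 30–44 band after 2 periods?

Call the groups 1 to 5, youngest first.
[period 1]
Births: 9100 * 0.184 = 1674
Group 2: 13400 * 0.98 = 13132
Group 3: 12300 * 0.97 = 11931
Group 4: 9100 * 0.952 = 8663
Group 5: 19100 * 0.956 = 18260
Net migration: Group 1 − 350 → 1324; Group 4 − 340 → 8323
Giving 1324 / 13132 / 11931 / 8323 / 18260.
[period 2]
Births: 11931 * 0.184 = 2195
Group 2: 1324 * 0.98 = 1298
Group 3: 13132 * 0.97 = 12738
Group 4: 11931 * 0.952 = 11358
Group 5: 8323 * 0.956 = 7957
Net migration: Group 1 − 350 → 1845; Group 4 − 340 → 11018
Giving 1845 / 1298 / 12738 / 11018 / 7957.

12738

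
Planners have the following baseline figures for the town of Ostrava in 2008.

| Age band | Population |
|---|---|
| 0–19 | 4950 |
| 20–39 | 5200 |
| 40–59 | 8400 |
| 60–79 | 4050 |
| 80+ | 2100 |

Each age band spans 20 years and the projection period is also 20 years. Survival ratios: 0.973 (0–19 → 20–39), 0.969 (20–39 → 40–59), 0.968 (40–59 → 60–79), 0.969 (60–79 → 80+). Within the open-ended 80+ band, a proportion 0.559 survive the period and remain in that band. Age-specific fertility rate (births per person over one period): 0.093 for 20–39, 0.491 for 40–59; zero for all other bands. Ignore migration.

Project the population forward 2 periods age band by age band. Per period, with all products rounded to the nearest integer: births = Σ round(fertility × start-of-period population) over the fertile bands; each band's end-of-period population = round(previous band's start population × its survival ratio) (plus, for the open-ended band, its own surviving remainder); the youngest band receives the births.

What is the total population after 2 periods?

27680

Numbering the groups 1..5 from youngest to oldest:
Period 1:
Births: 5200 * 0.093 = 484  |  8400 * 0.491 = 4124 — total 4608
Group 2: 4950 * 0.973 = 4816
Group 3: 5200 * 0.969 = 5039
Group 4: 8400 * 0.968 = 8131
Group 5: 4050 * 0.969 + 2100 * 0.559 = 3924 + 1174 = 5098
Giving 4608 / 4816 / 5039 / 8131 / 5098.
Period 2:
Births: 4816 * 0.093 = 448  |  5039 * 0.491 = 2474 — total 2922
Group 2: 4608 * 0.973 = 4484
Group 3: 4816 * 0.969 = 4667
Group 4: 5039 * 0.968 = 4878
Group 5: 8131 * 0.969 + 5098 * 0.559 = 7879 + 2850 = 10729
Giving 2922 / 4484 / 4667 / 4878 / 10729.
Total after period 2: 2922 + 4484 + 4667 + 4878 + 10729 = 27680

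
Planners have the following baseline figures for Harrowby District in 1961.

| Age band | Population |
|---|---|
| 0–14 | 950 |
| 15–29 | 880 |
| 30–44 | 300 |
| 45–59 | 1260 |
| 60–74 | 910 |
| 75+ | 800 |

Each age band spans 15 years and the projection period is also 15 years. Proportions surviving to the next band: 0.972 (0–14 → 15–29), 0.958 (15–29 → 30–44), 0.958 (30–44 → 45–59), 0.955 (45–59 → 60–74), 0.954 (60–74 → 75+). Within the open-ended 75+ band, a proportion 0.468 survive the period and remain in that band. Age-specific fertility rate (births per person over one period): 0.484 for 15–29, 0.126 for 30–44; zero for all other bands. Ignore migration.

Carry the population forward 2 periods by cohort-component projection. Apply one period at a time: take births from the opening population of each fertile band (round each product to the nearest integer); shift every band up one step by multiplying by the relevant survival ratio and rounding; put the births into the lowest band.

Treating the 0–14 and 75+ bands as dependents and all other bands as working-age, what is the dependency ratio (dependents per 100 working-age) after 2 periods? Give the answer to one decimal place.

94.4

Period 1:
Births: 880 * 0.484 = 426  |  300 * 0.126 = 38 → 464
15–29: 950 * 0.972 = 923
30–44: 880 * 0.958 = 843
45–59: 300 * 0.958 = 287
60–74: 1260 * 0.955 = 1203
75+: 910 * 0.954 + 800 * 0.468 = 868 + 374 = 1242
End of period: [464, 923, 843, 287, 1203, 1242]
Period 2:
Births: 923 * 0.484 = 447  |  843 * 0.126 = 106 → 553
15–29: 464 * 0.972 = 451
30–44: 923 * 0.958 = 884
45–59: 843 * 0.958 = 808
60–74: 287 * 0.955 = 274
75+: 1203 * 0.954 + 1242 * 0.468 = 1148 + 581 = 1729
End of period: [553, 451, 884, 808, 274, 1729]
Dependents (band 0–14 + band 75+) = 553 + 1729 = 2282; working-age = 2417; ratio = 2282/2417 × 100 = 94.4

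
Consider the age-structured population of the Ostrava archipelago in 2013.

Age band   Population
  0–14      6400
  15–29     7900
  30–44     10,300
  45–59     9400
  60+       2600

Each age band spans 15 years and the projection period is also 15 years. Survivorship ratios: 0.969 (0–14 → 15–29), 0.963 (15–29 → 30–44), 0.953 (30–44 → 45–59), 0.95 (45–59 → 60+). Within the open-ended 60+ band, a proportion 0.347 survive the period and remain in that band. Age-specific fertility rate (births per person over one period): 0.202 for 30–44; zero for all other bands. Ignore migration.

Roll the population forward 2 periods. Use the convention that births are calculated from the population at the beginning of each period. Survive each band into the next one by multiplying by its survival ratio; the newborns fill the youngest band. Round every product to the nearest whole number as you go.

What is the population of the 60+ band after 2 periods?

After projecting period 1:
Births: 10300 * 0.202 = 2081
15–29: 6400 * 0.969 = 6202
30–44: 7900 * 0.963 = 7608
45–59: 10300 * 0.953 = 9816
60+: 9400 * 0.95 + 2600 * 0.347 = 8930 + 902 = 9832
End of period: [2081, 6202, 7608, 9816, 9832]
After projecting period 2:
Births: 7608 * 0.202 = 1537
15–29: 2081 * 0.969 = 2016
30–44: 6202 * 0.963 = 5973
45–59: 7608 * 0.953 = 7250
60+: 9816 * 0.95 + 9832 * 0.347 = 9325 + 3412 = 12737
End of period: [1537, 2016, 5973, 7250, 12737]

12737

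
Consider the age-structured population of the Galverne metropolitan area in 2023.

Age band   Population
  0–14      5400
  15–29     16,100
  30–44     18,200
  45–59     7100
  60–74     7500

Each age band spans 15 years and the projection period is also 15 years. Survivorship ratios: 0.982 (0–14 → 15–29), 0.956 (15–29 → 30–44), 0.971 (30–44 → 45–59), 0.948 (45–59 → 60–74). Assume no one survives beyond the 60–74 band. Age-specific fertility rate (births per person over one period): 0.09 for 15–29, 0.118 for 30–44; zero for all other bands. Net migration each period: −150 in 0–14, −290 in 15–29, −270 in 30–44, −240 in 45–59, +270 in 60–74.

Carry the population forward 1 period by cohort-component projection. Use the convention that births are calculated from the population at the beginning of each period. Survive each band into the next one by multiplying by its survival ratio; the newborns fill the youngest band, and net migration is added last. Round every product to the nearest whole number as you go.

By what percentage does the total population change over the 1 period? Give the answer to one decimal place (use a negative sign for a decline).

[period 1]
Births: 16100 × 0.09 = 1449  |  18200 × 0.118 = 2148 → 3597
15–29: 5400 × 0.982 = 5303
30–44: 16100 × 0.956 = 15392
45–59: 18200 × 0.971 = 17672
60–74: 7100 × 0.948 = 6731
Net migration: 0–14 − 150 → 3447; 15–29 − 290 → 5013; 30–44 − 270 → 15122; 45–59 − 240 → 17432; 60–74 + 270 → 7001
Giving 3447 / 5013 / 15122 / 17432 / 7001.
Total: 54300 → 48015; change = -6285; percentage change = -11.6%

-11.6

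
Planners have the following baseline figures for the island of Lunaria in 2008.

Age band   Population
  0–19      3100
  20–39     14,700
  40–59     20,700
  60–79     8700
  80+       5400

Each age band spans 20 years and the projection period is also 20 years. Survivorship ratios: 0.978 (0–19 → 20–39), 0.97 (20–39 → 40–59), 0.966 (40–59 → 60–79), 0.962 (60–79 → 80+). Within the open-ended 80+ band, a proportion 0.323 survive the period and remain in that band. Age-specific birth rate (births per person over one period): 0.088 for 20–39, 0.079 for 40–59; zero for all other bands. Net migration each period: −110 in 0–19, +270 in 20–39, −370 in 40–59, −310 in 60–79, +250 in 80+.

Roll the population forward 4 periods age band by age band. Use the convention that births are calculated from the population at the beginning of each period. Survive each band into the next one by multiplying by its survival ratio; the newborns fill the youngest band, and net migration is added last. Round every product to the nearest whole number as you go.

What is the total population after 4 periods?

Period 1:
Births: 14700 × 0.088 = 1294 ; 20700 × 0.079 = 1635 ⇒ total 2929
20–39: 3100 × 0.978 = 3032
40–59: 14700 × 0.97 = 14259
60–79: 20700 × 0.966 = 19996
80+: 8700 × 0.962 + 5400 × 0.323 = 8369 + 1744 = 10113
Net migration: 0–19 − 110 → 2819; 20–39 + 270 → 3302; 40–59 − 370 → 13889; 60–79 − 310 → 19686; 80+ + 250 → 10363
End of period: [2819, 3302, 13889, 19686, 10363]
Period 2:
Births: 3302 × 0.088 = 291 ; 13889 × 0.079 = 1097 ⇒ total 1388
20–39: 2819 × 0.978 = 2757
40–59: 3302 × 0.97 = 3203
60–79: 13889 × 0.966 = 13417
80+: 19686 × 0.962 + 10363 × 0.323 = 18938 + 3347 = 22285
Net migration: 0–19 − 110 → 1278; 20–39 + 270 → 3027; 40–59 − 370 → 2833; 60–79 − 310 → 13107; 80+ + 250 → 22535
End of period: [1278, 3027, 2833, 13107, 22535]
Period 3:
Births: 3027 × 0.088 = 266 ; 2833 × 0.079 = 224 ⇒ total 490
20–39: 1278 × 0.978 = 1250
40–59: 3027 × 0.97 = 2936
60–79: 2833 × 0.966 = 2737
80+: 13107 × 0.962 + 22535 × 0.323 = 12609 + 7279 = 19888
Net migration: 0–19 − 110 → 380; 20–39 + 270 → 1520; 40–59 − 370 → 2566; 60–79 − 310 → 2427; 80+ + 250 → 20138
End of period: [380, 1520, 2566, 2427, 20138]
Period 4:
Births: 1520 × 0.088 = 134 ; 2566 × 0.079 = 203 ⇒ total 337
20–39: 380 × 0.978 = 372
40–59: 1520 × 0.97 = 1474
60–79: 2566 × 0.966 = 2479
80+: 2427 × 0.962 + 20138 × 0.323 = 2335 + 6505 = 8840
Net migration: 0–19 − 110 → 227; 20–39 + 270 → 642; 40–59 − 370 → 1104; 60–79 − 310 → 2169; 80+ + 250 → 9090
End of period: [227, 642, 1104, 2169, 9090]
Total after period 4: 227 + 642 + 1104 + 2169 + 9090 = 13232

13232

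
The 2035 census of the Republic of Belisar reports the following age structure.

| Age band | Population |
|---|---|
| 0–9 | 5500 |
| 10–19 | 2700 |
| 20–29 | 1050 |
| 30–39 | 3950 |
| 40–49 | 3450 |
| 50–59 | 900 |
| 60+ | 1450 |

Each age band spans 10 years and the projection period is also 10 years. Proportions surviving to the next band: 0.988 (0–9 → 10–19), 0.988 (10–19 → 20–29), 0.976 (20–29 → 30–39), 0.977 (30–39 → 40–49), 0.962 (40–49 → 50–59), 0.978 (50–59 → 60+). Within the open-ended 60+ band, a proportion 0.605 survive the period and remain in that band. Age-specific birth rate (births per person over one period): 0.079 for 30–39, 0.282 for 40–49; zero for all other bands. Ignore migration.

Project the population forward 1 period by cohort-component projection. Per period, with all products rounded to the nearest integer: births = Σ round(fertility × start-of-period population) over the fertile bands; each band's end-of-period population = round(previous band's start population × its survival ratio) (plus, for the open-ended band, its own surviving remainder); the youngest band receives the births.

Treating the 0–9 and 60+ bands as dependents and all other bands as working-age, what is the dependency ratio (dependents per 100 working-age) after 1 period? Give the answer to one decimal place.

After projecting period 1:
Births: 3950 × 0.079 = 312  |  3450 × 0.282 = 973 → 1285
10–19: 5500 × 0.988 = 5434
20–29: 2700 × 0.988 = 2668
30–39: 1050 × 0.976 = 1025
40–49: 3950 × 0.977 = 3859
50–59: 3450 × 0.962 = 3319
60+: 900 × 0.978 + 1450 × 0.605 = 880 + 877 = 1757
Population now: 0–9=1285, 10–19=5434, 20–29=2668, 30–39=1025, 40–49=3859, 50–59=3319, 60+=1757
Dependents (band 0–9 + band 60+) = 1285 + 1757 = 3042; working-age = 16305; ratio = 3042/16305 × 100 = 18.7

18.7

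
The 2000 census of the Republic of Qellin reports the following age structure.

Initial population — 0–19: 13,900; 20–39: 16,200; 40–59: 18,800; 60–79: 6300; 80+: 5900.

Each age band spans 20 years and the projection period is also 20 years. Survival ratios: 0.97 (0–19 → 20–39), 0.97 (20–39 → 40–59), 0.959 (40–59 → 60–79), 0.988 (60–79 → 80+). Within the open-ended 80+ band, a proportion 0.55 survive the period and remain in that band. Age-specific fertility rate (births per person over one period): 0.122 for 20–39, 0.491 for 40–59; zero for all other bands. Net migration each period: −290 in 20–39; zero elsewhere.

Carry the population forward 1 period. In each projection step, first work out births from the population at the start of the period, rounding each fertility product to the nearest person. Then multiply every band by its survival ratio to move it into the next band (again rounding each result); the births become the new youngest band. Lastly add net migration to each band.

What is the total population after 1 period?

67612

(Bands numbered youngest = 1 to oldest = 5.)
— Period 1 —
Births: 16200 × 0.122 = 1976  |  18800 × 0.491 = 9231 ⇒ total 11207
Band 2: 13900 × 0.97 = 13483
Band 3: 16200 × 0.97 = 15714
Band 4: 18800 × 0.959 = 18029
Band 5: 6300 × 0.988 + 5900 × 0.55 = 6224 + 3245 = 9469
Net migration: Band 2 − 290 → 13193
→ [11207, 13193, 15714, 18029, 9469]
Total after period 1: 11207 + 13193 + 15714 + 18029 + 9469 = 67612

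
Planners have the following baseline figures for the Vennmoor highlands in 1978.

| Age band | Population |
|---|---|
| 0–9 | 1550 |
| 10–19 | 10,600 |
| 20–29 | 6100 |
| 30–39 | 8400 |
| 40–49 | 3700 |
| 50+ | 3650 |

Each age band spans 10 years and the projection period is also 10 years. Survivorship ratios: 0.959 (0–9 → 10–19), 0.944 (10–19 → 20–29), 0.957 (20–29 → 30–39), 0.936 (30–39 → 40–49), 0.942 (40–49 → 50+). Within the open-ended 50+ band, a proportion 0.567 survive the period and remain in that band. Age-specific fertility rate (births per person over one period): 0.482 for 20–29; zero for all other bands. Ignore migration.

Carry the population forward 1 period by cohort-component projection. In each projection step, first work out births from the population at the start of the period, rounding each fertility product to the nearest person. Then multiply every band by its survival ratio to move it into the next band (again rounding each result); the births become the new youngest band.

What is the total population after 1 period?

Let band 1 be 0–9 through band 6 = 50+.
— Period 1 —
Births: 6100 × 0.482 = 2940
Band 2: 1550 × 0.959 = 1486
Band 3: 10600 × 0.944 = 10006
Band 4: 6100 × 0.957 = 5838
Band 5: 8400 × 0.936 = 7862
Band 6: 3700 × 0.942 + 3650 × 0.567 = 3485 + 2070 = 5555
Giving 2940 / 1486 / 10006 / 5838 / 7862 / 5555.
Total after period 1: 2940 + 1486 + 10006 + 5838 + 7862 + 5555 = 33687

33687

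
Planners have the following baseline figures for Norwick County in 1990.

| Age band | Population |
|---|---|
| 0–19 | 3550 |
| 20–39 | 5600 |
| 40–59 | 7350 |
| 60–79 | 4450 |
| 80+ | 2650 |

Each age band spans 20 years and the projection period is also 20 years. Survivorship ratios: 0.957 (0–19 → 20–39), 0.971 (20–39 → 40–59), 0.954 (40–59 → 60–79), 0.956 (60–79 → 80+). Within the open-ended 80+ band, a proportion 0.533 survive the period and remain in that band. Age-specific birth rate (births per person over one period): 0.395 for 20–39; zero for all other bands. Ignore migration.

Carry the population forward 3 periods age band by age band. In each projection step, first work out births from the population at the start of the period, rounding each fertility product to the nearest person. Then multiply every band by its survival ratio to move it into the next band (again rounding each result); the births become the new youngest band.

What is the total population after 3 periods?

17464

Call the groups 1 to 5, youngest first.
[period 1]
Births: 5600 * 0.395 = 2212
Group 2: 3550 * 0.957 = 3397
Group 3: 5600 * 0.971 = 5438
Group 4: 7350 * 0.954 = 7012
Group 5: 4450 * 0.956 + 2650 * 0.533 = 4254 + 1412 = 5666
→ [2212, 3397, 5438, 7012, 5666]
[period 2]
Births: 3397 * 0.395 = 1342
Group 2: 2212 * 0.957 = 2117
Group 3: 3397 * 0.971 = 3298
Group 4: 5438 * 0.954 = 5188
Group 5: 7012 * 0.956 + 5666 * 0.533 = 6703 + 3020 = 9723
→ [1342, 2117, 3298, 5188, 9723]
[period 3]
Births: 2117 * 0.395 = 836
Group 2: 1342 * 0.957 = 1284
Group 3: 2117 * 0.971 = 2056
Group 4: 3298 * 0.954 = 3146
Group 5: 5188 * 0.956 + 9723 * 0.533 = 4960 + 5182 = 10142
→ [836, 1284, 2056, 3146, 10142]
Total after period 3: 836 + 1284 + 2056 + 3146 + 10142 = 17464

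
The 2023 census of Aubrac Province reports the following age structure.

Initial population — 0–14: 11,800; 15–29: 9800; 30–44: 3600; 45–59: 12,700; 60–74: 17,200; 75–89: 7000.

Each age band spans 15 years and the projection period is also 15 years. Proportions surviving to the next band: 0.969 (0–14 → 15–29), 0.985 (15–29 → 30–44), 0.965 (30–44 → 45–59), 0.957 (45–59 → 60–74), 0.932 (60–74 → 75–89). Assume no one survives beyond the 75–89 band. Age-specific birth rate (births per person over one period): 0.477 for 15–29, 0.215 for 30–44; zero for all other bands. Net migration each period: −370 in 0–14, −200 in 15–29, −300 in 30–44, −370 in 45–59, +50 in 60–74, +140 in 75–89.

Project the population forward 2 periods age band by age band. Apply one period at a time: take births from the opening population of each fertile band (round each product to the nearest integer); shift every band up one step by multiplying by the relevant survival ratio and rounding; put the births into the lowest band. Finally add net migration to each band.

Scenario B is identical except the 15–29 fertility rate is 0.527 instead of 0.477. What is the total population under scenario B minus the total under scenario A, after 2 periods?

1035

Period 1:
Births: 9800 × 0.477 = 4675 ; 3600 × 0.215 = 774 — total 5449
15–29: 11800 × 0.969 = 11434
30–44: 9800 × 0.985 = 9653
45–59: 3600 × 0.965 = 3474
60–74: 12700 × 0.957 = 12154
75–89: 17200 × 0.932 = 16030
Net migration: 0–14 − 370 → 5079; 15–29 − 200 → 11234; 30–44 − 300 → 9353; 45–59 − 370 → 3104; 60–74 + 50 → 12204; 75–89 + 140 → 16170
→ [5079, 11234, 9353, 3104, 12204, 16170]
Period 2:
Births: 11234 × 0.477 = 5359 ; 9353 × 0.215 = 2011 — total 7370
15–29: 5079 × 0.969 = 4922
30–44: 11234 × 0.985 = 11065
45–59: 9353 × 0.965 = 9026
60–74: 3104 × 0.957 = 2971
75–89: 12204 × 0.932 = 11374
Net migration: 0–14 − 370 → 7000; 15–29 − 200 → 4722; 30–44 − 300 → 10765; 45–59 − 370 → 8656; 60–74 + 50 → 3021; 75–89 + 140 → 11514
→ [7000, 4722, 10765, 8656, 3021, 11514]
Scenario A total after 2 periods: 45678
Scenario B projection —
Period 1:
Births: 9800 × 0.527 = 5165 ; 3600 × 0.215 = 774 — total 5939
15–29: 11800 × 0.969 = 11434
30–44: 9800 × 0.985 = 9653
45–59: 3600 × 0.965 = 3474
60–74: 12700 × 0.957 = 12154
75–89: 17200 × 0.932 = 16030
Net migration: 0–14 − 370 → 5569; 15–29 − 200 → 11234; 30–44 − 300 → 9353; 45–59 − 370 → 3104; 60–74 + 50 → 12204; 75–89 + 140 → 16170
→ [5569, 11234, 9353, 3104, 12204, 16170]
Period 2:
Births: 11234 × 0.527 = 5920 ; 9353 × 0.215 = 2011 — total 7931
15–29: 5569 × 0.969 = 5396
30–44: 11234 × 0.985 = 11065
45–59: 9353 × 0.965 = 9026
60–74: 3104 × 0.957 = 2971
75–89: 12204 × 0.932 = 11374
Net migration: 0–14 − 370 → 7561; 15–29 − 200 → 5196; 30–44 − 300 → 10765; 45–59 − 370 → 8656; 60–74 + 50 → 3021; 75–89 + 140 → 11514
→ [7561, 5196, 10765, 8656, 3021, 11514]
Scenario B total after 2 periods: 46713
Difference B − A = 46713 − 45678 = 1035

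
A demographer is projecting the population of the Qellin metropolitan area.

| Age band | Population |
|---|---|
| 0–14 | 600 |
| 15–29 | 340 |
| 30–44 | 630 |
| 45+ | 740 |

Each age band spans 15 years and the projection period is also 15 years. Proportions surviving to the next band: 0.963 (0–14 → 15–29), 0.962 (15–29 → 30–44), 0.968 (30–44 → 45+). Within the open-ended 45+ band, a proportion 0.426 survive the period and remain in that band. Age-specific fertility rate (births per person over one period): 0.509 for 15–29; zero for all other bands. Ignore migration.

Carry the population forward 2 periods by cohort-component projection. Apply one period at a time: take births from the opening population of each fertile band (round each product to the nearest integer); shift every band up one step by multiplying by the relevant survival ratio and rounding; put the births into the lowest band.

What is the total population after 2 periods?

Call the bands 1 to 4, youngest first.
— Period 1 —
Births: 340 × 0.509 = 173
Band 2: 600 × 0.963 = 578
Band 3: 340 × 0.962 = 327
Band 4: 630 × 0.968 + 740 × 0.426 = 610 + 315 = 925
Population now: 0–14=173, 15–29=578, 30–44=327, 45+=925
— Period 2 —
Births: 578 × 0.509 = 294
Band 2: 173 × 0.963 = 167
Band 3: 578 × 0.962 = 556
Band 4: 327 × 0.968 + 925 × 0.426 = 317 + 394 = 711
Population now: 0–14=294, 15–29=167, 30–44=556, 45+=711
Total after period 2: 294 + 167 + 556 + 711 = 1728

1728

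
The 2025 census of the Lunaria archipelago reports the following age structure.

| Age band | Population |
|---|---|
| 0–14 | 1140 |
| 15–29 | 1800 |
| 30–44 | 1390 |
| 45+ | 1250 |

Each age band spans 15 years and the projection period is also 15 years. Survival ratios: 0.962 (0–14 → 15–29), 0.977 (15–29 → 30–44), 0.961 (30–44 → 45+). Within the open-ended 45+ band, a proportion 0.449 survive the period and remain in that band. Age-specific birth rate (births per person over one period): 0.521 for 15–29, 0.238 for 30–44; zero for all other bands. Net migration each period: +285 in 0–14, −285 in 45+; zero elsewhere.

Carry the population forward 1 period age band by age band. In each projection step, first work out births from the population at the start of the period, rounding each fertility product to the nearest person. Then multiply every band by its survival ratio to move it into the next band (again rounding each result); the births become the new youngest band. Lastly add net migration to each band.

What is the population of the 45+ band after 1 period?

1612

Let group 1 be 0–14 through group 4 = 45+.
Period 1.
Births: 1800 * 0.521 = 938  |  1390 * 0.238 = 331 → total 1269
Group 2: 1140 * 0.962 = 1097
Group 3: 1800 * 0.977 = 1759
Group 4: 1390 * 0.961 + 1250 * 0.449 = 1336 + 561 = 1897
Net migration: Group 1 + 285 → 1554; Group 4 − 285 → 1612
End of period: [1554, 1097, 1759, 1612]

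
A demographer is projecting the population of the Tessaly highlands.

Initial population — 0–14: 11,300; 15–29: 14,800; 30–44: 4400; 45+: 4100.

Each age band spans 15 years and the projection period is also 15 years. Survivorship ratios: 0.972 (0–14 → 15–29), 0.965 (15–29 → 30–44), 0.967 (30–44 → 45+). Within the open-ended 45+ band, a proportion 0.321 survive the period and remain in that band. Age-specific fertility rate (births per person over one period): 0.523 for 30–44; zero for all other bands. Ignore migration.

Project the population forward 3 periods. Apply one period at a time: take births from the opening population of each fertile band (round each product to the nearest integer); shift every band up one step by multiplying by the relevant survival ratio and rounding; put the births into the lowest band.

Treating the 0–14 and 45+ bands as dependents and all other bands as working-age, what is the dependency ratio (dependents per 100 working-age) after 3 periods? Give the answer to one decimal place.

[period 1]
Births: 4400 × 0.523 = 2301
15–29: 11300 × 0.972 = 10984
30–44: 14800 × 0.965 = 14282
45+: 4400 × 0.967 + 4100 × 0.321 = 4255 + 1316 = 5571
→ [2301, 10984, 14282, 5571]
[period 2]
Births: 14282 × 0.523 = 7469
15–29: 2301 × 0.972 = 2237
30–44: 10984 × 0.965 = 10600
45+: 14282 × 0.967 + 5571 × 0.321 = 13811 + 1788 = 15599
→ [7469, 2237, 10600, 15599]
[period 3]
Births: 10600 × 0.523 = 5544
15–29: 7469 × 0.972 = 7260
30–44: 2237 × 0.965 = 2159
45+: 10600 × 0.967 + 15599 × 0.321 = 10250 + 5007 = 15257
→ [5544, 7260, 2159, 15257]
Dependents (band 0–14 + band 45+) = 5544 + 15257 = 20801; working-age = 9419; ratio = 20801/9419 × 100 = 220.8

220.8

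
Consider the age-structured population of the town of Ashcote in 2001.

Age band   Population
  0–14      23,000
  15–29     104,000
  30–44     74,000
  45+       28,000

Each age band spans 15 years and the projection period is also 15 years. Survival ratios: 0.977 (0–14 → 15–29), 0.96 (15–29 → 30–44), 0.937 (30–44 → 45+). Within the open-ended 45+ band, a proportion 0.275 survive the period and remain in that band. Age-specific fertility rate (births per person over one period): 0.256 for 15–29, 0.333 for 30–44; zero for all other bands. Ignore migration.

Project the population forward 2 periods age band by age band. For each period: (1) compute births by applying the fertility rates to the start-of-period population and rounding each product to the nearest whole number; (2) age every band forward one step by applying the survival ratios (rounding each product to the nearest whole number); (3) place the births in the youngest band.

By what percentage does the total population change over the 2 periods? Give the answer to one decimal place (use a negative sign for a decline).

Let band 1 be 0–14 through band 4 = 45+.
Period 1:
Births: 104000 × 0.256 = 26624, 74000 × 0.333 = 24642 — total 51266
Band 2: 23000 × 0.977 = 22471
Band 3: 104000 × 0.96 = 99840
Band 4: 74000 × 0.937 + 28000 × 0.275 = 69338 + 7700 = 77038
Population now: 0–14=51266, 15–29=22471, 30–44=99840, 45+=77038
Period 2:
Births: 22471 × 0.256 = 5753, 99840 × 0.333 = 33247 — total 39000
Band 2: 51266 × 0.977 = 50087
Band 3: 22471 × 0.96 = 21572
Band 4: 99840 × 0.937 + 77038 × 0.275 = 93550 + 21185 = 114735
Population now: 0–14=39000, 15–29=50087, 30–44=21572, 45+=114735
Total: 229000 → 225394; change = -3606; percentage change = -1.6%

-1.6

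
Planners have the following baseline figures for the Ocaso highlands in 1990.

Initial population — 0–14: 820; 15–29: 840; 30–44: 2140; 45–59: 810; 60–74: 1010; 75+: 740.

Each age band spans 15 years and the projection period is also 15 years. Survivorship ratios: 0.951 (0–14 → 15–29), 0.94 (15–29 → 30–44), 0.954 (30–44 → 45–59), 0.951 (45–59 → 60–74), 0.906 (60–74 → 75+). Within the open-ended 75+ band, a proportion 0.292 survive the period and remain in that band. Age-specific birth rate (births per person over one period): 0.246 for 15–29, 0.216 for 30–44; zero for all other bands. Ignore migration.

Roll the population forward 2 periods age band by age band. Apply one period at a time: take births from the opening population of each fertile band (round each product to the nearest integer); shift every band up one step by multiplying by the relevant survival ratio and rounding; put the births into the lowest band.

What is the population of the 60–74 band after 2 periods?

1942

Let band 1 be 0–14 through band 6 = 75+.
Period 1.
Births: 840 × 0.246 = 207  |  2140 × 0.216 = 462 → 669
Band 2: 820 × 0.951 = 780
Band 3: 840 × 0.94 = 790
Band 4: 2140 × 0.954 = 2042
Band 5: 810 × 0.951 = 770
Band 6: 1010 × 0.906 + 740 × 0.292 = 915 + 216 = 1131
Giving 669 / 780 / 790 / 2042 / 770 / 1131.
Period 2.
Births: 780 × 0.246 = 192  |  790 × 0.216 = 171 → 363
Band 2: 669 × 0.951 = 636
Band 3: 780 × 0.94 = 733
Band 4: 790 × 0.954 = 754
Band 5: 2042 × 0.951 = 1942
Band 6: 770 × 0.906 + 1131 × 0.292 = 698 + 330 = 1028
Giving 363 / 636 / 733 / 754 / 1942 / 1028.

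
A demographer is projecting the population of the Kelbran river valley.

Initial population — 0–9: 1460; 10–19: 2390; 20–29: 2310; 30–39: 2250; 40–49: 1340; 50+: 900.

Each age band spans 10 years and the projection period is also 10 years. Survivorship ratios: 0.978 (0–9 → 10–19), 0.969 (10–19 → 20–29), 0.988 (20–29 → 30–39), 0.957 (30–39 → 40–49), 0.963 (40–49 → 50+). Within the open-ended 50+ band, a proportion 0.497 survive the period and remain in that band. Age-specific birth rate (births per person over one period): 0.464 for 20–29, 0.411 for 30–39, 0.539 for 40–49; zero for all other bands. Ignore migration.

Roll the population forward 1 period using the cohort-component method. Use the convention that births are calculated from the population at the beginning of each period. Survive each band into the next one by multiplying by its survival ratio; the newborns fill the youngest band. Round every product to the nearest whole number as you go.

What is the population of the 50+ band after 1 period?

1737

(Groups numbered youngest = 1 to oldest = 6.)
Period 1.
Births: 2310 × 0.464 = 1072  |  2250 × 0.411 = 925  |  1340 × 0.539 = 722 — total 2719
Group 2: 1460 × 0.978 = 1428
Group 3: 2390 × 0.969 = 2316
Group 4: 2310 × 0.988 = 2282
Group 5: 2250 × 0.957 = 2153
Group 6: 1340 × 0.963 + 900 × 0.497 = 1290 + 447 = 1737
→ [2719, 1428, 2316, 2282, 2153, 1737]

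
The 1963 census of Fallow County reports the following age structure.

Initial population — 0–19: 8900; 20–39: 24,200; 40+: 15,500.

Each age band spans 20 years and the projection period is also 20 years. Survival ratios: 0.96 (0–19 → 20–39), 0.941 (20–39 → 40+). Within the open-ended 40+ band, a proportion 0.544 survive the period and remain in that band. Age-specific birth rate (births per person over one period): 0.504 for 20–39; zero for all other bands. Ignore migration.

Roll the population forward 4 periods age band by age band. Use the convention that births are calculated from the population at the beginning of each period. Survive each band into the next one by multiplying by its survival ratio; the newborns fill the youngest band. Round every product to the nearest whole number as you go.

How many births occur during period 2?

Call the bands 1 to 3, youngest first.
Period 1:
Births: 24200 × 0.504 = 12197
Band 2: 8900 × 0.96 = 8544
Band 3: 24200 × 0.941 + 15500 × 0.544 = 22772 + 8432 = 31204
End of period: [12197, 8544, 31204]
Period 2:
Births: 8544 × 0.504 = 4306
Band 2: 12197 × 0.96 = 11709
Band 3: 8544 × 0.941 + 31204 × 0.544 = 8040 + 16975 = 25015
End of period: [4306, 11709, 25015]

4306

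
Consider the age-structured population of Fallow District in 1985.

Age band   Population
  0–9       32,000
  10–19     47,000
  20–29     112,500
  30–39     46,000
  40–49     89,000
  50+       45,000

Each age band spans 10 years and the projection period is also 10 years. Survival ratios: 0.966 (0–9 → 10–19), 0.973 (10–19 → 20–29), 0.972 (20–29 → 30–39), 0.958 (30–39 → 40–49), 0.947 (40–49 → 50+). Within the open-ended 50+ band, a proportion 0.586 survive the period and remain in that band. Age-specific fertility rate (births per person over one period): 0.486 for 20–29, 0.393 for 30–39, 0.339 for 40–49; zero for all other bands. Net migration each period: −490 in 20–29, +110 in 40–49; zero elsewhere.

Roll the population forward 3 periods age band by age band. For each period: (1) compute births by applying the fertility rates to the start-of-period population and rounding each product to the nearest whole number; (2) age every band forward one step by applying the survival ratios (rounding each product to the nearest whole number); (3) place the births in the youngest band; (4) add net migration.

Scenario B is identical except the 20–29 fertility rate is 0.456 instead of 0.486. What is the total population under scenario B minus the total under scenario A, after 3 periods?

-5371

Numbering the bands 1..6 from youngest to oldest:
After projecting period 1:
Births: 112500 * 0.486 = 54675  |  46000 * 0.393 = 18078  |  89000 * 0.339 = 30171 → total 102924
Band 2: 32000 * 0.966 = 30912
Band 3: 47000 * 0.973 = 45731
Band 4: 112500 * 0.972 = 109350
Band 5: 46000 * 0.958 = 44068
Band 6: 89000 * 0.947 + 45000 * 0.586 = 84283 + 26370 = 110653
Net migration: Band 3 − 490 → 45241; Band 5 + 110 → 44178
End of period: [102924, 30912, 45241, 109350, 44178, 110653]
After projecting period 2:
Births: 45241 * 0.486 = 21987  |  109350 * 0.393 = 42975  |  44178 * 0.339 = 14976 → total 79938
Band 2: 102924 * 0.966 = 99425
Band 3: 30912 * 0.973 = 30077
Band 4: 45241 * 0.972 = 43974
Band 5: 109350 * 0.958 = 104757
Band 6: 44178 * 0.947 + 110653 * 0.586 = 41837 + 64843 = 106680
Net migration: Band 3 − 490 → 29587; Band 5 + 110 → 104867
End of period: [79938, 99425, 29587, 43974, 104867, 106680]
After projecting period 3:
Births: 29587 * 0.486 = 14379  |  43974 * 0.393 = 17282  |  104867 * 0.339 = 35550 → total 67211
Band 2: 79938 * 0.966 = 77220
Band 3: 99425 * 0.973 = 96741
Band 4: 29587 * 0.972 = 28759
Band 5: 43974 * 0.958 = 42127
Band 6: 104867 * 0.947 + 106680 * 0.586 = 99309 + 62514 = 161823
Net migration: Band 3 − 490 → 96251; Band 5 + 110 → 42237
End of period: [67211, 77220, 96251, 28759, 42237, 161823]
Scenario A total after 3 periods: 473501
Scenario B projection —
After projecting period 1:
Births: 112500 * 0.456 = 51300  |  46000 * 0.393 = 18078  |  89000 * 0.339 = 30171 → total 99549
Band 2: 32000 * 0.966 = 30912
Band 3: 47000 * 0.973 = 45731
Band 4: 112500 * 0.972 = 109350
Band 5: 46000 * 0.958 = 44068
Band 6: 89000 * 0.947 + 45000 * 0.586 = 84283 + 26370 = 110653
Net migration: Band 3 − 490 → 45241; Band 5 + 110 → 44178
End of period: [99549, 30912, 45241, 109350, 44178, 110653]
After projecting period 2:
Births: 45241 * 0.456 = 20630  |  109350 * 0.393 = 42975  |  44178 * 0.339 = 14976 → total 78581
Band 2: 99549 * 0.966 = 96164
Band 3: 30912 * 0.973 = 30077
Band 4: 45241 * 0.972 = 43974
Band 5: 109350 * 0.958 = 104757
Band 6: 44178 * 0.947 + 110653 * 0.586 = 41837 + 64843 = 106680
Net migration: Band 3 − 490 → 29587; Band 5 + 110 → 104867
End of period: [78581, 96164, 29587, 43974, 104867, 106680]
After projecting period 3:
Births: 29587 * 0.456 = 13492  |  43974 * 0.393 = 17282  |  104867 * 0.339 = 35550 → total 66324
Band 2: 78581 * 0.966 = 75909
Band 3: 96164 * 0.973 = 93568
Band 4: 29587 * 0.972 = 28759
Band 5: 43974 * 0.958 = 42127
Band 6: 104867 * 0.947 + 106680 * 0.586 = 99309 + 62514 = 161823
Net migration: Band 3 − 490 → 93078; Band 5 + 110 → 42237
End of period: [66324, 75909, 93078, 28759, 42237, 161823]
Scenario B total after 3 periods: 468130
Difference B − A = 468130 − 473501 = -5371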